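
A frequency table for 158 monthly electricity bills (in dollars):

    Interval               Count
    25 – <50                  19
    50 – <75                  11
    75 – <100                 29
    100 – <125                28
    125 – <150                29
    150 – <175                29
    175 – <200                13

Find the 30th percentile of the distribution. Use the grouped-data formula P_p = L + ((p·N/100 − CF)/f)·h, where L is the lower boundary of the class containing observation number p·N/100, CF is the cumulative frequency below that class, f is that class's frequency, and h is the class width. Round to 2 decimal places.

N = 158; target position k = 30/100 · 158 = 47.4.
Cumulative frequencies: 19, 30, 59, 87, 116, 145, 158.
Observation 47.4 falls in the class 75 – <100.
L = 75, CF = 30, f = 29, h = 25.
P30 = 75 + ((47.4 − 30)/29)·25 = 75 + 15 = 90.

90.00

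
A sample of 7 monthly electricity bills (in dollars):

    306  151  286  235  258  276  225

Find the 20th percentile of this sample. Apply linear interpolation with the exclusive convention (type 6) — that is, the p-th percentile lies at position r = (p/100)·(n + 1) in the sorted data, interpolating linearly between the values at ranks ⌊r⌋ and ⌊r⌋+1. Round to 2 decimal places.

Sorted: 151, 225, 235, 258, 276, 286, 306.
n = 7.
r = (20/100)·(7 + 1) = 1.6.
Rank 1 is 151 and rank 2 is 225.
Interpolate: 151 + 0.6·(225 − 151) = 151 + 0.6·74 = 195.4.

195.40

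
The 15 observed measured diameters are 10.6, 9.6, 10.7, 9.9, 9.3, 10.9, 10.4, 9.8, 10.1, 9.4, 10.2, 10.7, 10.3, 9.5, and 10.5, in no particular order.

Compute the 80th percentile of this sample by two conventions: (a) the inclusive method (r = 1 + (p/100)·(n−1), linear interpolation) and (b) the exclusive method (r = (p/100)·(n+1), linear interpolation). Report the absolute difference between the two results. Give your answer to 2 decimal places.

0.06

Sorted: 9.3, 9.4, 9.5, 9.6, 9.8, 9.9, 10.1, 10.2, 10.3, 10.4, 10.5, 10.6, 10.7, 10.7, 10.9.
n = 15.
(a) r = 12.2; between ranks 12 (10.6) and 13 (10.7): 10.62.
(b) r = 12.8; between ranks 12 (10.6) and 13 (10.7): 10.68.
|10.62 − 10.68| = 0.06.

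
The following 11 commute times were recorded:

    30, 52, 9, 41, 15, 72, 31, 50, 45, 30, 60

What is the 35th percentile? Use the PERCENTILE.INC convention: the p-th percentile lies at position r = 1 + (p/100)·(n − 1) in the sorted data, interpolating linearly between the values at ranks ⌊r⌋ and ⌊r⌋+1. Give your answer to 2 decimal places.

30.50

Sorted: 9, 15, 30, 30, 31, 41, 45, 50, 52, 60, 72.
n = 11.
r = 1 + (35/100)·(11 − 1) = 1 + 3.5 = 4.5.
Rank 4 is 30 and rank 5 is 31.
Interpolate: 30 + 0.5·(31 − 30) = 30 + 0.5·1 = 30.5.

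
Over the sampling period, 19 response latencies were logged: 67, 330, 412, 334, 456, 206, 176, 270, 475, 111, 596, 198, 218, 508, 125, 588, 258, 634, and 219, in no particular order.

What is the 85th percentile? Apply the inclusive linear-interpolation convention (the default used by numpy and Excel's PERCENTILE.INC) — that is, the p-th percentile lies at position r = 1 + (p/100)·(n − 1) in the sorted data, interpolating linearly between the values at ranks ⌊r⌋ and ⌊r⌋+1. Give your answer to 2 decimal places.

532.00

Sorted: 67, 111, 125, 176, 198, 206, 218, 219, 258, 270, 330, 334, 412, 456, 475, 508, 588, 596, 634.
n = 19.
r = 1 + (85/100)·(19 − 1) = 1 + 15.3 = 16.3.
Rank 16 is 508 and rank 17 is 588.
Interpolate: 508 + 0.3·(588 − 508) = 508 + 0.3·80 = 532.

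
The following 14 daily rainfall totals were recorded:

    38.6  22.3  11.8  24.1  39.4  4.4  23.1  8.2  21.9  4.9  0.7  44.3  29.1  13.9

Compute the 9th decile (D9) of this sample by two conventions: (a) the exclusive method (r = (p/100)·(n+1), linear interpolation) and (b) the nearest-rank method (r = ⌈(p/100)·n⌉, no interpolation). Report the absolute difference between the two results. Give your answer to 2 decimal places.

Sorted: 0.7, 4.4, 4.9, 8.2, 11.8, 13.9, 21.9, 22.3, 23.1, 24.1, 29.1, 38.6, 39.4, 44.3.
n = 14.
(a) r = 13.5; between ranks 13 (39.4) and 14 (44.3): 41.85.
(b) the nearest-rank method: rank 13 → 39.4.
|41.85 − 39.4| = 2.45.

2.45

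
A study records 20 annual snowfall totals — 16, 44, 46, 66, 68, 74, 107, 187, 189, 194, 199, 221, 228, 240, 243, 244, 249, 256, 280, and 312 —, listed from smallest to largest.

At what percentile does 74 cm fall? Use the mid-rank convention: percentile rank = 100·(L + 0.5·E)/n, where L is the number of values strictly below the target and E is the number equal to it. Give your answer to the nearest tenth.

27.5

Count below 74: L = 5; count equal: E = 1; n = 20.
Percentile rank = 100·(5 + 0.5·1)/20 = 100·5.5/20 = 27.5.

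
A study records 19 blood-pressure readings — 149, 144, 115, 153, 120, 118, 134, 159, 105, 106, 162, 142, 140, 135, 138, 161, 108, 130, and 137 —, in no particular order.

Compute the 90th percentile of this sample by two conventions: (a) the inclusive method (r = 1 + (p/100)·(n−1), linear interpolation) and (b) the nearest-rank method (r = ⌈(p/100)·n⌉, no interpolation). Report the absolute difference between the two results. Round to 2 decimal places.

Sorted: 105, 106, 108, 115, 118, 120, 130, 134, 135, 137, 138, 140, 142, 144, 149, 153, 159, 161, 162.
n = 19.
(a) r = 17.2; between ranks 17 (159) and 18 (161): 159.4.
(b) the nearest-rank method: rank 18 → 161.
|159.4 − 161| = 1.6.

1.60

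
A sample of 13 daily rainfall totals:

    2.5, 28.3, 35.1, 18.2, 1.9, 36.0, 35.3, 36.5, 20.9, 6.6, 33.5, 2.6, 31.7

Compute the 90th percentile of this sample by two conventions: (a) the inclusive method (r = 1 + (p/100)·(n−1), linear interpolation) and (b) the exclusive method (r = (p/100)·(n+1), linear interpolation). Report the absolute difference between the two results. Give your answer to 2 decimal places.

Sorted: 1.9, 2.5, 2.6, 6.6, 18.2, 20.9, 28.3, 31.7, 33.5, 35.1, 35.3, 36.0, 36.5.
n = 13.
(a) r = 11.8; between ranks 11 (35.3) and 12 (36.0): 35.86.
(b) r = 12.6; between ranks 12 (36.0) and 13 (36.5): 36.3.
|35.86 − 36.3| = 0.44.

0.44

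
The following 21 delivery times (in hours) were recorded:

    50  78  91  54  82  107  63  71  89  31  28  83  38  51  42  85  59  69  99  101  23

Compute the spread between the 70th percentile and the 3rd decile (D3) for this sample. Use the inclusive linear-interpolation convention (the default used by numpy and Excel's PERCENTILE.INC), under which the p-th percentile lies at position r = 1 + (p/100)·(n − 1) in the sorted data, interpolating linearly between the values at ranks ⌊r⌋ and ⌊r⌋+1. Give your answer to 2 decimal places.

Sorted: 23, 28, 31, 38, 42, 50, 51, 54, 59, 63, 69, 71, 78, 82, 83, 85, 89, 91, 99, 101, 107.
n = 21.
P30: r = 7 (integer) → 51.
P70: r = 15 (integer) → 83.
Difference: 83 − 51 = 32.

32.00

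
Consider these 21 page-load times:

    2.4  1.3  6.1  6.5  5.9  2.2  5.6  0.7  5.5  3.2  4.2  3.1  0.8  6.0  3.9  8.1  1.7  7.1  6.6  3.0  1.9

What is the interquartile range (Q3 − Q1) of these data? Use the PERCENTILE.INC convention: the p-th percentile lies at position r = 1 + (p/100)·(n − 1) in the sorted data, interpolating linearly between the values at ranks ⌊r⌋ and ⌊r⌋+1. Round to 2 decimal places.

3.80

Sorted: 0.7, 0.8, 1.3, 1.7, 1.9, 2.2, 2.4, 3.0, 3.1, 3.2, 3.9, 4.2, 5.5, 5.6, 5.9, 6.0, 6.1, 6.5, 6.6, 7.1, 8.1.
n = 21.
P25: r = 6 (integer) → 2.2.
P75: r = 16 (integer) → 6.
Difference: 6 − 2.2 = 3.8.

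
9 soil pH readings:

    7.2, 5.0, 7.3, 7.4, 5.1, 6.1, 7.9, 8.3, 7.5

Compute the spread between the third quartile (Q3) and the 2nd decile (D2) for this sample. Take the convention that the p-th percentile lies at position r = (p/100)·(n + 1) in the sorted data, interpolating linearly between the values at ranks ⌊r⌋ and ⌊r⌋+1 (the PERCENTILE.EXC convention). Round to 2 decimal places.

Sorted: 5.0, 5.1, 6.1, 7.2, 7.3, 7.4, 7.5, 7.9, 8.3.
n = 9.
P20: r = 2 (integer) → 5.1.
P75: r = 7.5; ranks 7–8 are 7.5, 7.9; interpolating gives 7.7.
Difference: 7.7 − 5.1 = 2.6.

2.60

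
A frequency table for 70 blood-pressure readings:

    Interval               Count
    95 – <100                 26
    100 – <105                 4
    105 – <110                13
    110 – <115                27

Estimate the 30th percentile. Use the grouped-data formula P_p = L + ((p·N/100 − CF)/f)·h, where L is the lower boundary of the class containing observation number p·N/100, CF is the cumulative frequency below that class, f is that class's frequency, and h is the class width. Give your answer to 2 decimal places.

N = 70; target position k = 30/100 · 70 = 21.
Cumulative frequencies: 26, 30, 43, 70.
Observation 21 falls in the class 95 – <100.
L = 95, CF = 0, f = 26, h = 5.
P30 = 95 + ((21 − 0)/26)·5 = 95 + 4.03846 = 99.0385.

99.04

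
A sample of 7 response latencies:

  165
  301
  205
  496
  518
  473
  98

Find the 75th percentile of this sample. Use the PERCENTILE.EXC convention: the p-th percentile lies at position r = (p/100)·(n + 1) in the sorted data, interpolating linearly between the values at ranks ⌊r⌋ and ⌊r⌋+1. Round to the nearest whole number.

Sorted: 98, 165, 205, 301, 473, 496, 518.
n = 7.
r = (75/100)·(7 + 1) = 6.
r is an integer, so P75 is the value at rank 6: 496.

496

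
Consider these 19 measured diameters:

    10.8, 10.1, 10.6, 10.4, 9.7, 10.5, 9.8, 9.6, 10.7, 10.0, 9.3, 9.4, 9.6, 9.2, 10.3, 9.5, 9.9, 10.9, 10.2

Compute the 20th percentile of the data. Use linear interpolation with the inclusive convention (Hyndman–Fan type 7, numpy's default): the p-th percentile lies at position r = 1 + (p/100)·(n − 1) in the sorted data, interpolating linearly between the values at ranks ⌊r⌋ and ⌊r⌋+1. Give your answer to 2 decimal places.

9.56

Sorted: 9.2, 9.3, 9.4, 9.5, 9.6, 9.6, 9.7, 9.8, 9.9, 10.0, 10.1, 10.2, 10.3, 10.4, 10.5, 10.6, 10.7, 10.8, 10.9.
n = 19.
r = 1 + (20/100)·(19 − 1) = 1 + 3.6 = 4.6.
Rank 4 is 9.5 and rank 5 is 9.6.
Interpolate: 9.5 + 0.6·(9.6 − 9.5) = 9.5 + 0.6·0.1 = 9.56.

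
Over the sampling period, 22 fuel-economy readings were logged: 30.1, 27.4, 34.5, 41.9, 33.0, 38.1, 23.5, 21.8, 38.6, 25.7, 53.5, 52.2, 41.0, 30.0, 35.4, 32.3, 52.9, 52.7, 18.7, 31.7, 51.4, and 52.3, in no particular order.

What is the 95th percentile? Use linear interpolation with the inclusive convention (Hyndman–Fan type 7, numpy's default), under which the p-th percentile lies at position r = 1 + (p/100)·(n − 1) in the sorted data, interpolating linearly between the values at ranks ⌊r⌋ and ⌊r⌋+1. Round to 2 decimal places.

Sorted: 18.7, 21.8, 23.5, 25.7, 27.4, 30.0, 30.1, 31.7, 32.3, 33.0, 34.5, 35.4, 38.1, 38.6, 41.0, 41.9, 51.4, 52.2, 52.3, 52.7, 52.9, 53.5.
n = 22.
r = 1 + (95/100)·(22 − 1) = 1 + 19.95 = 20.95.
Rank 20 is 52.7 and rank 21 is 52.9.
Interpolate: 52.7 + 0.95·(52.9 − 52.7) = 52.7 + 0.95·0.2 = 52.89.

52.89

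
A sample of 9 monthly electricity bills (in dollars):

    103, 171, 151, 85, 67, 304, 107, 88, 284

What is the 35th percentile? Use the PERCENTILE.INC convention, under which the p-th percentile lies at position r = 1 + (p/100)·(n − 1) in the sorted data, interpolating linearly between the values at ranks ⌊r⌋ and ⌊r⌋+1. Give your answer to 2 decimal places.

100.00

Sorted: 67, 85, 88, 103, 107, 151, 171, 284, 304.
n = 9.
r = 1 + (35/100)·(9 − 1) = 1 + 2.8 = 3.8.
Rank 3 is 88 and rank 4 is 103.
Interpolate: 88 + 0.8·(103 − 88) = 88 + 0.8·15 = 100.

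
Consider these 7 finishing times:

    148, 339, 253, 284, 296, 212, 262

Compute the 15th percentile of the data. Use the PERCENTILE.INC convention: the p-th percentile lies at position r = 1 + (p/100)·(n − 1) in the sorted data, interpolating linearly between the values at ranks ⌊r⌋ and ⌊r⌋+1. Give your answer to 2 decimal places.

Sorted: 148, 212, 253, 262, 284, 296, 339.
n = 7.
r = 1 + (15/100)·(7 − 1) = 1 + 0.9 = 1.9.
Rank 1 is 148 and rank 2 is 212.
Interpolate: 148 + 0.9·(212 − 148) = 148 + 0.9·64 = 205.6.

205.60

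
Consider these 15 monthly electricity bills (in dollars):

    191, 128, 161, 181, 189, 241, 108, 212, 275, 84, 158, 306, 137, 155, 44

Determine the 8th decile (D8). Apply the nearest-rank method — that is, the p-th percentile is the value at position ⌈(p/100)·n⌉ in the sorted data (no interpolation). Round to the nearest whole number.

212

Sorted: 44, 84, 108, 128, 137, 155, 158, 161, 181, 189, 191, 212, 241, 275, 306.
n = 15.
Position = ⌈80/100 · 15⌉ = ⌈12⌉ = 12.
The value at rank 12 is 212.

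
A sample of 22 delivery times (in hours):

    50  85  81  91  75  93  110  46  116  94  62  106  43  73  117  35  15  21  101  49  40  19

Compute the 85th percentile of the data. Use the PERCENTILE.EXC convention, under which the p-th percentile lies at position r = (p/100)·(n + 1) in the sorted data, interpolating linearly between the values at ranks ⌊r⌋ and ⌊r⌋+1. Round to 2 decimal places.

108.20

Sorted: 15, 19, 21, 35, 40, 43, 46, 49, 50, 62, 73, 75, 81, 85, 91, 93, 94, 101, 106, 110, 116, 117.
n = 22.
r = (85/100)·(22 + 1) = 19.55.
Rank 19 is 106 and rank 20 is 110.
Interpolate: 106 + 0.55·(110 − 106) = 106 + 0.55·4 = 108.2.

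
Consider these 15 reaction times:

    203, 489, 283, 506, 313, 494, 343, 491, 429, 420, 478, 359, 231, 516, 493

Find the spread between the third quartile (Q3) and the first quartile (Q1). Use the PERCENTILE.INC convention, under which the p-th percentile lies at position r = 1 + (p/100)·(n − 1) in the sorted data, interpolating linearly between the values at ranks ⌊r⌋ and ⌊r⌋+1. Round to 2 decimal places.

164.00

Sorted: 203, 231, 283, 313, 343, 359, 420, 429, 478, 489, 491, 493, 494, 506, 516.
n = 15.
P25: r = 4.5; ranks 4–5 are 313, 343; interpolating gives 328.
P75: r = 11.5; ranks 11–12 are 491, 493; interpolating gives 492.
Difference: 492 − 328 = 164.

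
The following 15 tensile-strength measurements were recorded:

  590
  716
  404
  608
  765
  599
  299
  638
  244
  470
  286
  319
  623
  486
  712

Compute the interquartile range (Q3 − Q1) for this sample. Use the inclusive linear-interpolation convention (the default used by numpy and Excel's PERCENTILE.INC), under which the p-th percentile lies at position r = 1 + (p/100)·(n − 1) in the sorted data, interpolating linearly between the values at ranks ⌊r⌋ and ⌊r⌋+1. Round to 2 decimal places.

269.00

Sorted: 244, 286, 299, 319, 404, 470, 486, 590, 599, 608, 623, 638, 712, 716, 765.
n = 15.
P25: r = 4.5; ranks 4–5 are 319, 404; interpolating gives 361.5.
P75: r = 11.5; ranks 11–12 are 623, 638; interpolating gives 630.5.
Difference: 630.5 − 361.5 = 269.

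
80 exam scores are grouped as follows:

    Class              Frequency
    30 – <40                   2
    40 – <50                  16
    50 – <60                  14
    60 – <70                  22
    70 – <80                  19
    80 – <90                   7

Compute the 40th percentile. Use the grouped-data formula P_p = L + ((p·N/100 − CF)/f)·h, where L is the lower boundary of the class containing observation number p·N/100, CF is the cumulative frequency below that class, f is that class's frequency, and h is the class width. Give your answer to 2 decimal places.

60.00

N = 80; target position k = 40/100 · 80 = 32.
Cumulative frequencies: 2, 18, 32, 54, 73, 80.
Observation 32 falls in the class 50 – <60.
L = 50, CF = 18, f = 14, h = 10.
P40 = 50 + ((32 − 18)/14)·10 = 50 + 10 = 60.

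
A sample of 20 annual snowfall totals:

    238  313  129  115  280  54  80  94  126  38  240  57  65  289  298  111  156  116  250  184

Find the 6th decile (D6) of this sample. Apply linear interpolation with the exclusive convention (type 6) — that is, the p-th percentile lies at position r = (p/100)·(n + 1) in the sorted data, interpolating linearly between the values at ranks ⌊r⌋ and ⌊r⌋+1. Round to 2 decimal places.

Sorted: 38, 54, 57, 65, 80, 94, 111, 115, 116, 126, 129, 156, 184, 238, 240, 250, 280, 289, 298, 313.
n = 20.
r = (60/100)·(20 + 1) = 12.6.
Rank 12 is 156 and rank 13 is 184.
Interpolate: 156 + 0.6·(184 − 156) = 156 + 0.6·28 = 172.8.

172.80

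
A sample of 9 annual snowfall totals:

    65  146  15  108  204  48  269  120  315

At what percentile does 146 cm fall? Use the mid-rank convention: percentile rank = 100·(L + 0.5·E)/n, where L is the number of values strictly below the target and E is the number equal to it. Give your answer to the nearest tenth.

61.1

Sorted: 15, 48, 65, 108, 120, 146, 204, 269, 315.
Count below 146: L = 5; count equal: E = 1; n = 9.
Percentile rank = 100·(5 + 0.5·1)/9 = 100·5.5/9 = 61.11.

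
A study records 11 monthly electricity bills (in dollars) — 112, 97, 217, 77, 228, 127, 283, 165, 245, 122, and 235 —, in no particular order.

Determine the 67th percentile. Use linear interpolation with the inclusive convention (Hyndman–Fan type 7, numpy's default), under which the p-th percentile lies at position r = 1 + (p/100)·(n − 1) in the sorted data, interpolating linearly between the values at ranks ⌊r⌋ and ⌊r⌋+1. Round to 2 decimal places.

224.70

Sorted: 77, 97, 112, 122, 127, 165, 217, 228, 235, 245, 283.
n = 11.
r = 1 + (67/100)·(11 − 1) = 1 + 6.7 = 7.7.
Rank 7 is 217 and rank 8 is 228.
Interpolate: 217 + 0.7·(228 − 217) = 217 + 0.7·11 = 224.7.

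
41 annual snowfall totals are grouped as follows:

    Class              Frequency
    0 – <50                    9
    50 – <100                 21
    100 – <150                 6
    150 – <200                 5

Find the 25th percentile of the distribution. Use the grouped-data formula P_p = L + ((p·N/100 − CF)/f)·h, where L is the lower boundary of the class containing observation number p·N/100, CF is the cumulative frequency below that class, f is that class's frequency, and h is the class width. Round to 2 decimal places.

52.98

N = 41; target position k = 25/100 · 41 = 10.25.
Cumulative frequencies: 9, 30, 36, 41.
Observation 10.25 falls in the class 50 – <100.
L = 50, CF = 9, f = 21, h = 50.
P25 = 50 + ((10.25 − 9)/21)·50 = 50 + 2.97619 = 52.9762.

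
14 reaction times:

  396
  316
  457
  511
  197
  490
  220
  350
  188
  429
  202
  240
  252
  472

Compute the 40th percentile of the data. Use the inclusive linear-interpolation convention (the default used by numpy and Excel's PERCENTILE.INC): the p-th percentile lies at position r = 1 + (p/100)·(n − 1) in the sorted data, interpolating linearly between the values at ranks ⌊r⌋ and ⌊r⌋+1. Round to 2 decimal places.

Sorted: 188, 197, 202, 220, 240, 252, 316, 350, 396, 429, 457, 472, 490, 511.
n = 14.
r = 1 + (40/100)·(14 − 1) = 1 + 5.2 = 6.2.
Rank 6 is 252 and rank 7 is 316.
Interpolate: 252 + 0.2·(316 − 252) = 252 + 0.2·64 = 264.8.

264.80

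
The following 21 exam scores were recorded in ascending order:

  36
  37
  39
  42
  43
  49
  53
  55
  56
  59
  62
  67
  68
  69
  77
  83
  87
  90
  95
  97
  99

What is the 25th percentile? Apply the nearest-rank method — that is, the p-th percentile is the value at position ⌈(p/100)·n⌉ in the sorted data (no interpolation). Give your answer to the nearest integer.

n = 21.
Position = ⌈25/100 · 21⌉ = ⌈5.25⌉ = 6.
The value at rank 6 is 49.

49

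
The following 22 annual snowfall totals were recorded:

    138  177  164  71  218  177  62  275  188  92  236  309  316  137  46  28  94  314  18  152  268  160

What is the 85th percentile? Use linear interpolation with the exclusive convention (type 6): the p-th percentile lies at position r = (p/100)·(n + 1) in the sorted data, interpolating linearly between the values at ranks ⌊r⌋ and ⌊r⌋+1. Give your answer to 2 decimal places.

293.70

Sorted: 18, 28, 46, 62, 71, 92, 94, 137, 138, 152, 160, 164, 177, 177, 188, 218, 236, 268, 275, 309, 314, 316.
n = 22.
r = (85/100)·(22 + 1) = 19.55.
Rank 19 is 275 and rank 20 is 309.
Interpolate: 275 + 0.55·(309 − 275) = 275 + 0.55·34 = 293.7.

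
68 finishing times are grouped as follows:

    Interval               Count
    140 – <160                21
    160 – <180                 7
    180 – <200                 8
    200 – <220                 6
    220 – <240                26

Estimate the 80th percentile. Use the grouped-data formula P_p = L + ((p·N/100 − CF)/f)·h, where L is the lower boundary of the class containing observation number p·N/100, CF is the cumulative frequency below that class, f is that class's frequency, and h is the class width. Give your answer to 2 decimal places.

N = 68; target position k = 80/100 · 68 = 54.4.
Cumulative frequencies: 21, 28, 36, 42, 68.
Observation 54.4 falls in the class 220 – <240.
L = 220, CF = 42, f = 26, h = 20.
P80 = 220 + ((54.4 − 42)/26)·20 = 220 + 9.53846 = 229.538.

229.54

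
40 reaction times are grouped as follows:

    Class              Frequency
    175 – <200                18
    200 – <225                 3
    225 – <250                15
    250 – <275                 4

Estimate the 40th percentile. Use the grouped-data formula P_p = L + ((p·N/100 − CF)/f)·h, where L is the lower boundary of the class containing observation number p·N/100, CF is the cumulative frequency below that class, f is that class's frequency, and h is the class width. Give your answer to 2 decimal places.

N = 40; target position k = 40/100 · 40 = 16.
Cumulative frequencies: 18, 21, 36, 40.
Observation 16 falls in the class 175 – <200.
L = 175, CF = 0, f = 18, h = 25.
P40 = 175 + ((16 − 0)/18)·25 = 175 + 22.2222 = 197.222.

197.22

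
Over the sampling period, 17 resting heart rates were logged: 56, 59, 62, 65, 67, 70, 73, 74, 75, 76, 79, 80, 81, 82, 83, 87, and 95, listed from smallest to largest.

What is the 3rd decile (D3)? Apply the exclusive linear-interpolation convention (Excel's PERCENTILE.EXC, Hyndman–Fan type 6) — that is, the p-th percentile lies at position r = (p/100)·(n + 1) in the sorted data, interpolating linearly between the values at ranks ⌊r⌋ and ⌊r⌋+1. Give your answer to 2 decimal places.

68.20

n = 17.
r = (30/100)·(17 + 1) = 5.4.
Rank 5 is 67 and rank 6 is 70.
Interpolate: 67 + 0.4·(70 − 67) = 67 + 0.4·3 = 68.2.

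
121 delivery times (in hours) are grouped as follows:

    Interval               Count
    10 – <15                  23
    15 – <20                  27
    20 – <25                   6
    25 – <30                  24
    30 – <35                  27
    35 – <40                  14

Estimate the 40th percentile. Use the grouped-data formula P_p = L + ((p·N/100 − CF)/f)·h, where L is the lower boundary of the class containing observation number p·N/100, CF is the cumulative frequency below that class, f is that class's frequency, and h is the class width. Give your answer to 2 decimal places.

N = 121; target position k = 40/100 · 121 = 48.4.
Cumulative frequencies: 23, 50, 56, 80, 107, 121.
Observation 48.4 falls in the class 15 – <20.
L = 15, CF = 23, f = 27, h = 5.
P40 = 15 + ((48.4 − 23)/27)·5 = 15 + 4.7037 = 19.7037.

19.70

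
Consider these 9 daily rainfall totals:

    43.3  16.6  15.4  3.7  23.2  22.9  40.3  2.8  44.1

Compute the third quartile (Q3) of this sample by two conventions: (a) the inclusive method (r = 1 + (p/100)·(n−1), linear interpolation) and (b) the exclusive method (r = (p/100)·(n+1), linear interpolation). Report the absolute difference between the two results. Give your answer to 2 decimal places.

1.50

Sorted: 2.8, 3.7, 15.4, 16.6, 22.9, 23.2, 40.3, 43.3, 44.1.
n = 9.
(a) r = 7 → value at rank 7 = 40.3.
(b) r = 7.5; between ranks 7 (40.3) and 8 (43.3): 41.8.
|40.3 − 41.8| = 1.5.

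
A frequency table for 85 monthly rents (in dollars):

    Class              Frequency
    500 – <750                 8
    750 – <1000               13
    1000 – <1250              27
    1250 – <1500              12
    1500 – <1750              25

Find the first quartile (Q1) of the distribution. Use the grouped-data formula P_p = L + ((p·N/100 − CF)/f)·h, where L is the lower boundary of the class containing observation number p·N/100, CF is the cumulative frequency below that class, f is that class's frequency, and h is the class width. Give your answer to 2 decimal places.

N = 85; target position k = 25/100 · 85 = 21.25.
Cumulative frequencies: 8, 21, 48, 60, 85.
Observation 21.25 falls in the class 1000 – <1250.
L = 1000, CF = 21, f = 27, h = 250.
P25 = 1000 + ((21.25 − 21)/27)·250 = 1000 + 2.31481 = 1002.31.

1002.31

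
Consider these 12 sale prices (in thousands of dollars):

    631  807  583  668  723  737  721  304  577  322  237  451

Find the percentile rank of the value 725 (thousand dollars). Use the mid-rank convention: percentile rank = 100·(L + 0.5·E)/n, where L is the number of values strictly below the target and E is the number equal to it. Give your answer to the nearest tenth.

83.3

Sorted: 237, 304, 322, 451, 577, 583, 631, 668, 721, 723, 737, 807.
Count below 725: L = 10; count equal: E = 0; n = 12.
Percentile rank = 100·(10 + 0.5·0)/12 = 100·10/12 = 83.33.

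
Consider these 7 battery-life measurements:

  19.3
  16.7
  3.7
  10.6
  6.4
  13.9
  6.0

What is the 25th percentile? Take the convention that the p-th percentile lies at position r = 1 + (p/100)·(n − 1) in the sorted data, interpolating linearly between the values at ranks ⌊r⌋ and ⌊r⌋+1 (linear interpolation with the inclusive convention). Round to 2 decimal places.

Sorted: 3.7, 6.0, 6.4, 10.6, 13.9, 16.7, 19.3.
n = 7.
r = 1 + (25/100)·(7 − 1) = 1 + 1.5 = 2.5.
Rank 2 is 6.0 and rank 3 is 6.4.
Interpolate: 6.0 + 0.5·(6.4 − 6.0) = 6.0 + 0.5·0.4 = 6.2.

6.20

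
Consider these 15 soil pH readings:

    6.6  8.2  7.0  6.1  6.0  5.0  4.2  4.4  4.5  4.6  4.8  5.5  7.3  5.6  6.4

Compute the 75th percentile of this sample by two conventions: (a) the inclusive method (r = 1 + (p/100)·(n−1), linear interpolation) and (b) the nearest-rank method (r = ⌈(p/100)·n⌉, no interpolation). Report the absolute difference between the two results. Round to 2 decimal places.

0.10

Sorted: 4.2, 4.4, 4.5, 4.6, 4.8, 5.0, 5.5, 5.6, 6.0, 6.1, 6.4, 6.6, 7.0, 7.3, 8.2.
n = 15.
(a) r = 11.5; between ranks 11 (6.4) and 12 (6.6): 6.5.
(b) the nearest-rank method: rank 12 → 6.6.
|6.5 − 6.6| = 0.1.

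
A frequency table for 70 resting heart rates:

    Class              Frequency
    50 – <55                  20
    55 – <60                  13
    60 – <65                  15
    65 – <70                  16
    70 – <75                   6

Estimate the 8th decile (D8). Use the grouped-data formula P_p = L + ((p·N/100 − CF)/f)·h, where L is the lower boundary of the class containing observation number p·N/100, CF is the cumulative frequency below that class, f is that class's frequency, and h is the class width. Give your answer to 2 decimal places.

N = 70; target position k = 80/100 · 70 = 56.
Cumulative frequencies: 20, 33, 48, 64, 70.
Observation 56 falls in the class 65 – <70.
L = 65, CF = 48, f = 16, h = 5.
P80 = 65 + ((56 − 48)/16)·5 = 65 + 2.5 = 67.5.

67.50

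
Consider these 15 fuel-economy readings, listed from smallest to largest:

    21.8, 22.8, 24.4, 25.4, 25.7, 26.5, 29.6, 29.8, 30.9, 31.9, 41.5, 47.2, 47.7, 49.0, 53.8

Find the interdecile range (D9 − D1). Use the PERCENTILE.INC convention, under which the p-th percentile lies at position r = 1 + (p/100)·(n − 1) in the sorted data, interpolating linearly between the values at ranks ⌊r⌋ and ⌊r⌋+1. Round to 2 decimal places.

n = 15.
P10: r = 2.4; ranks 2–3 are 22.8, 24.4; interpolating gives 23.44.
P90: r = 13.6; ranks 13–14 are 47.7, 49.0; interpolating gives 48.48.
Difference: 48.48 − 23.44 = 25.04.

25.04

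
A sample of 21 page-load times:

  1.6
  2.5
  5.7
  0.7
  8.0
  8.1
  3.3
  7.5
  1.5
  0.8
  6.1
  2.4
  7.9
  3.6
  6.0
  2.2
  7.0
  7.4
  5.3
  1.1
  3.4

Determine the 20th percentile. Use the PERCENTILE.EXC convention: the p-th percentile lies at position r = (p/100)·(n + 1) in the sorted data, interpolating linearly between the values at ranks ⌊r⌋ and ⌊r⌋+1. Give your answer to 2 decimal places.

Sorted: 0.7, 0.8, 1.1, 1.5, 1.6, 2.2, 2.4, 2.5, 3.3, 3.4, 3.6, 5.3, 5.7, 6.0, 6.1, 7.0, 7.4, 7.5, 7.9, 8.0, 8.1.
n = 21.
r = (20/100)·(21 + 1) = 4.4.
Rank 4 is 1.5 and rank 5 is 1.6.
Interpolate: 1.5 + 0.4·(1.6 − 1.5) = 1.5 + 0.4·0.1 = 1.54.

1.54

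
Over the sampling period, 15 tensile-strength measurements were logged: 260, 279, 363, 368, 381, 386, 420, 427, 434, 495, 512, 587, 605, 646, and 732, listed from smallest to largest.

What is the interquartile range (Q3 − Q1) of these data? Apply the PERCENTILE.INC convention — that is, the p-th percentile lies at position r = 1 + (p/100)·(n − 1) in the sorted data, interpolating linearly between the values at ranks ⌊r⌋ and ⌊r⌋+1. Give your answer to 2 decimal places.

n = 15.
P25: r = 4.5; ranks 4–5 are 368, 381; interpolating gives 374.5.
P75: r = 11.5; ranks 11–12 are 512, 587; interpolating gives 549.5.
Difference: 549.5 − 374.5 = 175.

175.00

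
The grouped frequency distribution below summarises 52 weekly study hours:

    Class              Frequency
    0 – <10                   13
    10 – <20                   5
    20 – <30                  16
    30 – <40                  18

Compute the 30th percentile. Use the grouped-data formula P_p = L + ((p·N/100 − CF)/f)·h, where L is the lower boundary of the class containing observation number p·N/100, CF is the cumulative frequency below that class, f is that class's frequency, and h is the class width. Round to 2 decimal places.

N = 52; target position k = 30/100 · 52 = 15.6.
Cumulative frequencies: 13, 18, 34, 52.
Observation 15.6 falls in the class 10 – <20.
L = 10, CF = 13, f = 5, h = 10.
P30 = 10 + ((15.6 − 13)/5)·10 = 10 + 5.2 = 15.2.

15.20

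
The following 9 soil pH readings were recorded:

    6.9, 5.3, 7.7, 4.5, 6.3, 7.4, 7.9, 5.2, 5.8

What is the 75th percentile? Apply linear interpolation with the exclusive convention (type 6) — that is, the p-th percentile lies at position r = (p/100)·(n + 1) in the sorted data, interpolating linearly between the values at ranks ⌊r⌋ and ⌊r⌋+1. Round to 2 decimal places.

Sorted: 4.5, 5.2, 5.3, 5.8, 6.3, 6.9, 7.4, 7.7, 7.9.
n = 9.
r = (75/100)·(9 + 1) = 7.5.
Rank 7 is 7.4 and rank 8 is 7.7.
Interpolate: 7.4 + 0.5·(7.7 − 7.4) = 7.4 + 0.5·0.3 = 7.55.

7.55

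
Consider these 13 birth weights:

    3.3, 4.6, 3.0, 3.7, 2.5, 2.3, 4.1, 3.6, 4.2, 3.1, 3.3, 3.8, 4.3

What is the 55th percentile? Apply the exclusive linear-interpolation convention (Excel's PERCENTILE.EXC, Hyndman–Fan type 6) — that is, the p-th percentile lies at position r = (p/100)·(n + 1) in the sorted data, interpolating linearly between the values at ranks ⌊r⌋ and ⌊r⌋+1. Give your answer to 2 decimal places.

3.67

Sorted: 2.3, 2.5, 3.0, 3.1, 3.3, 3.3, 3.6, 3.7, 3.8, 4.1, 4.2, 4.3, 4.6.
n = 13.
r = (55/100)·(13 + 1) = 7.7.
Rank 7 is 3.6 and rank 8 is 3.7.
Interpolate: 3.6 + 0.7·(3.7 − 3.6) = 3.6 + 0.7·0.1 = 3.67.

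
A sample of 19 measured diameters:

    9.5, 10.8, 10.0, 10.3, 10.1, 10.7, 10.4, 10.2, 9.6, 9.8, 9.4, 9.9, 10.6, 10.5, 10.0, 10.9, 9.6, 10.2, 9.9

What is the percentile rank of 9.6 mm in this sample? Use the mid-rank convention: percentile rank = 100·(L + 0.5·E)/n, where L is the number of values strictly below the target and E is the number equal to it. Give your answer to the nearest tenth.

15.8

Sorted: 9.4, 9.5, 9.6, 9.6, 9.8, 9.9, 9.9, 10.0, 10.0, 10.1, 10.2, 10.2, 10.3, 10.4, 10.5, 10.6, 10.7, 10.8, 10.9.
Count below 9.6: L = 2; count equal: E = 2; n = 19.
Percentile rank = 100·(2 + 0.5·2)/19 = 100·3/19 = 15.79.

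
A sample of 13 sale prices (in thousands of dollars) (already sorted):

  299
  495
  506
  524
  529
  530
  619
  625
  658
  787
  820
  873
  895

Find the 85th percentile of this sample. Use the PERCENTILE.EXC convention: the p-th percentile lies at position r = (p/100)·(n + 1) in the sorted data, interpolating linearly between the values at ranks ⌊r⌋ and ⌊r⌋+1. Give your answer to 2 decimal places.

n = 13.
r = (85/100)·(13 + 1) = 11.9.
Rank 11 is 820 and rank 12 is 873.
Interpolate: 820 + 0.9·(873 − 820) = 820 + 0.9·53 = 867.7.

867.70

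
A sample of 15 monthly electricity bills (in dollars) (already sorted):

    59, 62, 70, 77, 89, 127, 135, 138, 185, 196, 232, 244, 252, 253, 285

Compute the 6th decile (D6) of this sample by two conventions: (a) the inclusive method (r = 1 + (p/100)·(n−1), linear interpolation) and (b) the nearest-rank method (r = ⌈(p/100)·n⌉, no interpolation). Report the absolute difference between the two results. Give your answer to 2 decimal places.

n = 15.
(a) r = 9.4; between ranks 9 (185) and 10 (196): 189.4.
(b) the nearest-rank method: rank 9 → 185.
|189.4 − 185| = 4.4.

4.40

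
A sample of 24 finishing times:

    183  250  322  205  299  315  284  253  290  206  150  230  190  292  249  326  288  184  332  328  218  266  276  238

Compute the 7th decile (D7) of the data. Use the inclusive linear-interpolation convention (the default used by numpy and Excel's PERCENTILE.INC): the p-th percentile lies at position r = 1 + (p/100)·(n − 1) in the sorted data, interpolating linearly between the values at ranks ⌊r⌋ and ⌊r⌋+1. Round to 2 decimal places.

290.20

Sorted: 150, 183, 184, 190, 205, 206, 218, 230, 238, 249, 250, 253, 266, 276, 284, 288, 290, 292, 299, 315, 322, 326, 328, 332.
n = 24.
r = 1 + (70/100)·(24 − 1) = 1 + 16.1 = 17.1.
Rank 17 is 290 and rank 18 is 292.
Interpolate: 290 + 0.1·(292 − 290) = 290 + 0.1·2 = 290.2.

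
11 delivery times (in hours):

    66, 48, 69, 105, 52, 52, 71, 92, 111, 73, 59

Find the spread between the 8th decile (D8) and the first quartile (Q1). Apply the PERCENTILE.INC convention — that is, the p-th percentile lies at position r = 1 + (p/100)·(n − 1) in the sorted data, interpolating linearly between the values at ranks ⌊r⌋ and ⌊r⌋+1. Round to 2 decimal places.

Sorted: 48, 52, 52, 59, 66, 69, 71, 73, 92, 105, 111.
n = 11.
P25: r = 3.5; ranks 3–4 are 52, 59; interpolating gives 55.5.
P80: r = 9 (integer) → 92.
Difference: 92 − 55.5 = 36.5.

36.50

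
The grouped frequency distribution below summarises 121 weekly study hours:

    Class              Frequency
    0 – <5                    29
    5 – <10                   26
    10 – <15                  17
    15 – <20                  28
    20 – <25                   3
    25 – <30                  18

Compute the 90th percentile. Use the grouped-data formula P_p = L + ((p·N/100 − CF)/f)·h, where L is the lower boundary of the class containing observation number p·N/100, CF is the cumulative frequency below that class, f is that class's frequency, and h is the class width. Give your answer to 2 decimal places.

N = 121; target position k = 90/100 · 121 = 108.9.
Cumulative frequencies: 29, 55, 72, 100, 103, 121.
Observation 108.9 falls in the class 25 – <30.
L = 25, CF = 103, f = 18, h = 5.
P90 = 25 + ((108.9 − 103)/18)·5 = 25 + 1.63889 = 26.6389.

26.64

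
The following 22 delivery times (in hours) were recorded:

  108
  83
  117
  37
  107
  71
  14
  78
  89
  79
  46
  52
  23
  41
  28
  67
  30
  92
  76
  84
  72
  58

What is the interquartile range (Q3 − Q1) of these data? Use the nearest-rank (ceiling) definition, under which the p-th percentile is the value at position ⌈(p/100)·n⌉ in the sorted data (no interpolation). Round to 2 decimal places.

43.00

Sorted: 14, 23, 28, 30, 37, 41, 46, 52, 58, 67, 71, 72, 76, 78, 79, 83, 84, 89, 92, 107, 108, 117.
n = 22.
P25: rank ⌈25/100·22⌉ = 6 → 41.
P75: rank ⌈75/100·22⌉ = 17 → 84.
Difference: 84 − 41 = 43.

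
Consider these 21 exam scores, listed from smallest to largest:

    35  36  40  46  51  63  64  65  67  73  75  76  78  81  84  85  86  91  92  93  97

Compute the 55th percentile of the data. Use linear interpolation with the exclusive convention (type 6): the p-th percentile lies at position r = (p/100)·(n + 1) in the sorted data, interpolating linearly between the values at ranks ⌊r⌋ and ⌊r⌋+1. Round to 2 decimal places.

n = 21.
r = (55/100)·(21 + 1) = 12.1.
Rank 12 is 76 and rank 13 is 78.
Interpolate: 76 + 0.1·(78 − 76) = 76 + 0.1·2 = 76.2.

76.20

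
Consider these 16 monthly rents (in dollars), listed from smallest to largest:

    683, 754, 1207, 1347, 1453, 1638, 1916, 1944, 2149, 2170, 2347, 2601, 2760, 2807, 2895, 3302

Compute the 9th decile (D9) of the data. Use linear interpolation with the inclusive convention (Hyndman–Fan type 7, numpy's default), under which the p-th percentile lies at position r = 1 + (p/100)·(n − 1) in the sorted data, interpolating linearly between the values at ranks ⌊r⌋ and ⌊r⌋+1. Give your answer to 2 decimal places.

2851.00

n = 16.
r = 1 + (90/100)·(16 − 1) = 1 + 13.5 = 14.5.
Rank 14 is 2807 and rank 15 is 2895.
Interpolate: 2807 + 0.5·(2895 − 2807) = 2807 + 0.5·88 = 2851.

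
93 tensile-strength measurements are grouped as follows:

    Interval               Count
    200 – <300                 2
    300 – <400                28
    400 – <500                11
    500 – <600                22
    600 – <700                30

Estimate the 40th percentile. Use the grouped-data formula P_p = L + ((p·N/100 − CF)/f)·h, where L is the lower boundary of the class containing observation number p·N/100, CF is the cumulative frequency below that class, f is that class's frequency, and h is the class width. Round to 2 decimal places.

465.45

N = 93; target position k = 40/100 · 93 = 37.2.
Cumulative frequencies: 2, 30, 41, 63, 93.
Observation 37.2 falls in the class 400 – <500.
L = 400, CF = 30, f = 11, h = 100.
P40 = 400 + ((37.2 − 30)/11)·100 = 400 + 65.4545 = 465.455.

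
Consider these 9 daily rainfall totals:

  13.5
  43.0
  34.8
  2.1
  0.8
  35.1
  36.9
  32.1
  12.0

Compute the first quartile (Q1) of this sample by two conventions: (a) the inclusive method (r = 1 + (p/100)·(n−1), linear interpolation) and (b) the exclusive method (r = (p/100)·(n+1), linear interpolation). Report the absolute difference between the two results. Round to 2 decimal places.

Sorted: 0.8, 2.1, 12.0, 13.5, 32.1, 34.8, 35.1, 36.9, 43.0.
n = 9.
(a) r = 3 → value at rank 3 = 12.
(b) r = 2.5; between ranks 2 (2.1) and 3 (12.0): 7.05.
|12 − 7.05| = 4.95.

4.95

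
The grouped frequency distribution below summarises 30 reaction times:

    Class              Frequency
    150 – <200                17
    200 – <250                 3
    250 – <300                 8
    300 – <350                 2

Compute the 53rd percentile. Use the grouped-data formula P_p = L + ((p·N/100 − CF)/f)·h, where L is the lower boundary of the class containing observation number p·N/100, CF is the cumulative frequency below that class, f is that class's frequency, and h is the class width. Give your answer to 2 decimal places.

N = 30; target position k = 53/100 · 30 = 15.9.
Cumulative frequencies: 17, 20, 28, 30.
Observation 15.9 falls in the class 150 – <200.
L = 150, CF = 0, f = 17, h = 50.
P53 = 150 + ((15.9 − 0)/17)·50 = 150 + 46.7647 = 196.765.

196.76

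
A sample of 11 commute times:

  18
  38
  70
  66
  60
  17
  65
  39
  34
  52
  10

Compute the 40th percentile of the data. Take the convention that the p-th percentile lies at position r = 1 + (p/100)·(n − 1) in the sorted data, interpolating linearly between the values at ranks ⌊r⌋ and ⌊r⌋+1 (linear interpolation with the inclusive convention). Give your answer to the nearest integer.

38

Sorted: 10, 17, 18, 34, 38, 39, 52, 60, 65, 66, 70.
n = 11.
r = 1 + (40/100)·(11 − 1) = 1 + 4 = 5.
r is an integer, so P40 is the value at rank 5: 38.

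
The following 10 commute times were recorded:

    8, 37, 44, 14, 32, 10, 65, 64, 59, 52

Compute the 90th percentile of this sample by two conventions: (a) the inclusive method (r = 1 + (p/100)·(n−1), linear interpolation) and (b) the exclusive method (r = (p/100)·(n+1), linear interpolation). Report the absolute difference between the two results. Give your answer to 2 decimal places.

Sorted: 8, 10, 14, 32, 37, 44, 52, 59, 64, 65.
n = 10.
(a) r = 9.1; between ranks 9 (64) and 10 (65): 64.1.
(b) r = 9.9; between ranks 9 (64) and 10 (65): 64.9.
|64.1 − 64.9| = 0.8.

0.80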